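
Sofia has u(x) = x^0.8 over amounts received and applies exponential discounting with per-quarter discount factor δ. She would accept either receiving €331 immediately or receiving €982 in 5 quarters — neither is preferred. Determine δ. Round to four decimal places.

δ ≈ 0.8403

The payoff in 5 quarters is discounted by δ^5, so u(331) = δ^5·u(982) and δ^5 = u(331)/u(982).
With u(x) = x^0.8: δ^5 = 331^0.8/982^0.8 = (331/982)^0.8 = 0.41896.
So δ = 0.41896^(1/5) ≈ 0.8403.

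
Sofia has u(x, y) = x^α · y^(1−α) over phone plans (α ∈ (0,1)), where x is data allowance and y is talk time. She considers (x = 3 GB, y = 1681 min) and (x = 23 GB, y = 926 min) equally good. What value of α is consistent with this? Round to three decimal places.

Indifference: 3^α · 1681^(1−α) = 23^α · 926^(1−α).
Rearrange to (3/23)^α = (926/1681)^(1−α) and take logs: α·-2.036882 = (1−α)·-0.596270.
Thus α·(-2.633152) = -0.596270, so α = -0.596270/-2.633152 ≈ 0.226.

α ≈ 0.226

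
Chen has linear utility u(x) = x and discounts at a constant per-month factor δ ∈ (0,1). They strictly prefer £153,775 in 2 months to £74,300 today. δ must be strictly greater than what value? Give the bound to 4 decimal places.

The preference means 74300 < δ^2·153775.
Hence δ^2 > 74300/153775 = 0.48317, and x ↦ x^(1/2) is increasing on (0,∞).
δ > (74300/153775)^(1/2) ≈ 0.6951.

δ > 0.6951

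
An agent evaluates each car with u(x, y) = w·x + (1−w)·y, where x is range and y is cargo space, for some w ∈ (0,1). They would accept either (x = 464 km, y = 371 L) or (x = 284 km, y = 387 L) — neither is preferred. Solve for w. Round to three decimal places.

Equating utilities: w·464 + (1−w)·371 = w·284 + (1−w)·387.
Collecting terms: w·180 = (1−w)·16.
So w/(1−w) = 16/180 = 0.0889, giving w = 16/(180+16) = 0.082.

w = 0.082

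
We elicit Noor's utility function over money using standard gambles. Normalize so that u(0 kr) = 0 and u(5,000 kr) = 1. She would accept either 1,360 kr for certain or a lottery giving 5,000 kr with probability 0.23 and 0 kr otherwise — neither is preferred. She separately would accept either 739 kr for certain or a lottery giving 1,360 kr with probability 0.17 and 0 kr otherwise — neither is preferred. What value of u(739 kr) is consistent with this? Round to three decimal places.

From the first indifference, u(1,360 kr) = 0.23·u(5,000 kr) + 0.77·u(0 kr) = 0.23·1 + 0.77·0 = 0.23.
Chaining: u(739 kr) = 0.17·0.23 + 0.83·0.00 = 0.0391.

0.039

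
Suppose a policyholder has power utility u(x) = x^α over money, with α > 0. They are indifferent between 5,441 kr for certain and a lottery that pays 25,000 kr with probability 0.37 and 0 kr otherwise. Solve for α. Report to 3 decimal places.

α ≈ 0.652

EU(lottery) = 0.37·25000^α + 0.63·0 = 0.37·25000^α.
Setting u(5441) equal to that: 5441^α = 0.37·25000^α ⇒ (5441/25000)^α = 0.37.
α = ln(0.37) / ln(5441/25000) = -0.994252/-1.524913 ≈ 0.652.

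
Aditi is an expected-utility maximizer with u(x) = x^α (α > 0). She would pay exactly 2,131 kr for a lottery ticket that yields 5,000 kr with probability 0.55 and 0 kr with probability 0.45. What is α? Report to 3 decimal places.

The lottery's expected utility is 0.55·u(5000) + 0.45·u(0) = 0.55·5000^α (since u(0) = 0 for α > 0).
Equating: 2131^α = 0.55·5000^α, i.e. 0.4262^α = 0.55.
Take logs: α = ln 0.55 / ln(2131/5000) ≈ 0.70099.

α ≈ 0.701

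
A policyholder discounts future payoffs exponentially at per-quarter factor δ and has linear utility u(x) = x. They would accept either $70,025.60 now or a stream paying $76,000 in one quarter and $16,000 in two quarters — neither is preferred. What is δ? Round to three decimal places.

δ ≈ 0.790

Present value of the stream is 76000·δ + 16000·δ². Indifference gives 76000δ + 16000δ² = 70025.60.
So 16000δ² + 76000δ − 70025.60 = 0.
δ = (−76000 + √(76000² + 4·16000·70025.60)) / (2·16000) = (−76000 + √10257638400.00) / 32000 ≈ 0.790.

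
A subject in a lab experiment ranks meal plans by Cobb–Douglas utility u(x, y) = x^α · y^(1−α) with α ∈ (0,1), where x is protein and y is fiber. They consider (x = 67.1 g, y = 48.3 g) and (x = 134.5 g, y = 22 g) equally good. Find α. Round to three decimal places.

Indifference: 67.1^α · 48.3^(1−α) = 134.5^α · 22^(1−α).
(67.1/134.5)^α = (22/48.3)^(1−α); take logs: α·ln(67.1/134.5) = (1−α)·ln(22/48.3), i.e. α·-0.695380 = (1−α)·-0.786389.
Thus α·(-1.481769) = -0.786389, so α = -0.786389/-1.481769 ≈ 0.531.

α ≈ 0.531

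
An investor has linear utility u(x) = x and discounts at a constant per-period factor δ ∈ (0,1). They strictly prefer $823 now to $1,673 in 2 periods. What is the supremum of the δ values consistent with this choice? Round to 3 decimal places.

Under u(x) = x this choice says 823 > δ^2·1673.
Dividing by 1673: δ^2 < 0.49193. Both sides are positive, so the square root keeps the direction.
δ < (823/1673)^(1/2) ≈ 0.701.

δ < 0.701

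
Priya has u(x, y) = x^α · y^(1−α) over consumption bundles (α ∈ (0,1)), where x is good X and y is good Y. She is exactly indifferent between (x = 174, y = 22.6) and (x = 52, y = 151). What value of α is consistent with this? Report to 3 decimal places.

α ≈ 0.611

The Cobb–Douglas utilities coincide, so 174^α·22.6^(1−α) = 52^α·151^(1−α).
Rearrange to (174/52)^α = (151/22.6)^(1−α) and take logs: α·1.207812 = (1−α)·1.899330.
Thus α·(3.107142) = 1.899330, so α = 1.899330/3.107142 ≈ 0.611.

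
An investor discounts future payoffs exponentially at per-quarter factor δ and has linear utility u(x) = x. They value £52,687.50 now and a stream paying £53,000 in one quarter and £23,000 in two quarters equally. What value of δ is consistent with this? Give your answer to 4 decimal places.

δ ≈ 0.7500

The stream is worth 53000δ + 23000δ² today, so 53000δ + 23000δ² = 52687.50.
So 23000δ² + 53000δ − 52687.50 = 0.
δ = (−53000 + √(53000² + 4·23000·52687.50)) / (2·23000) = (−53000 + √7656250000.00) / 46000 ≈ 0.7500.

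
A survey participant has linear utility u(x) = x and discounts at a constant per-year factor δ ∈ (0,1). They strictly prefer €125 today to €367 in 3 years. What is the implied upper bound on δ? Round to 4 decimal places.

Comparing present values: 125 > δ^3·367.
Hence δ^3 < 125/367 = 0.34060, and x ↦ x^(1/3) is increasing on (0,∞).
δ < 0.34060^(1/3) = 0.6984.

δ < 0.6984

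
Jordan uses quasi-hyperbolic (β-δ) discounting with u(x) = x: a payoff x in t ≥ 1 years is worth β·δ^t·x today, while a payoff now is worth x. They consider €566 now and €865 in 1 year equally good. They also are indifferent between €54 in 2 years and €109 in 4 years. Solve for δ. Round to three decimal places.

δ ≈ 0.704

Both payoffs in the second observation are in the future, so β drops out: δ^2·54 = δ^4·109 ⇒ δ^2 = 54/109 = 0.49541, so δ = 0.70386.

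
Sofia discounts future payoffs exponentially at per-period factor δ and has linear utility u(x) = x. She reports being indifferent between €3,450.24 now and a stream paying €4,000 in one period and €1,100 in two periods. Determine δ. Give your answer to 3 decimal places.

δ ≈ 0.720

Equating present values: 3450.24 = 4000δ + 1100δ².
So 1100δ² + 4000δ − 3450.24 = 0.
δ = (−4000 + √(4000² + 4·1100·3450.24)) / (2·1100) = (−4000 + √31181056.00) / 2200 ≈ 0.720.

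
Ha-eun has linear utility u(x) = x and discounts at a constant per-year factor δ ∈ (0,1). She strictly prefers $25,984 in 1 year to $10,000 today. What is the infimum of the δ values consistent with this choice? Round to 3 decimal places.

The preference means 10000 < δ·25984.
So δ > 10000/25984 = 0.38485.

δ > 0.385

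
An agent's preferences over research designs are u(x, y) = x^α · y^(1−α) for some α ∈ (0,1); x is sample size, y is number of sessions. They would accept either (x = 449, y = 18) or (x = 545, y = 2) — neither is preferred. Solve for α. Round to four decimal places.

α ≈ 0.9190

Set the two utilities equal: 449^α·18^(1−α) = 545^α·2^(1−α).
Rearrange to (449/545)^α = (2/18)^(1−α) and take logs: α·-0.1937629 = (1−α)·-2.1972246.
Thus α·(-2.3909875) = -2.1972246, so α = -2.1972246/-2.3909875 ≈ 0.9190.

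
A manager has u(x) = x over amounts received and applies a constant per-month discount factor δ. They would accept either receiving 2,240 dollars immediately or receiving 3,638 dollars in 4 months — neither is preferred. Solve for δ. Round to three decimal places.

δ ≈ 0.886

The payoff in 4 months is discounted by δ^4, so u(2240) = δ^4·u(3638) and δ^4 = u(2240)/u(3638).
With u(x) = x: δ^4 = 2240/3638 = 0.61572.
Taking the 4th root: δ = 0.61572^(1/4) ≈ 0.886.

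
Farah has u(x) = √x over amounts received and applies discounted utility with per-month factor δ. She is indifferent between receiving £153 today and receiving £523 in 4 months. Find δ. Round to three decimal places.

Indifference means u(153) = δ^4 · u(523), so δ^4 = u(153)/u(523).
With u(x) = √x: δ^4 = √153/√523 = √(153/523) = 0.54087.
So δ = 0.54087^(1/4) ≈ 0.858.

δ ≈ 0.858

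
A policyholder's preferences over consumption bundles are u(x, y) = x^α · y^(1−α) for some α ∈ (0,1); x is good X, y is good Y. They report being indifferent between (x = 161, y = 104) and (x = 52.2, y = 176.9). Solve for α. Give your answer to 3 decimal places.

The Cobb–Douglas utilities coincide, so 161^α·104^(1−α) = 52.2^α·176.9^(1−α).
(161/52.2)^α = (176.9/104)^(1−α); take logs: α·ln(161/52.2) = (1−α)·ln(176.9/104), i.e. α·1.126322 = (1−α)·0.531194.
Thus α·(1.657516) = 0.531194, so α = 0.531194/1.657516 ≈ 0.320.

α ≈ 0.320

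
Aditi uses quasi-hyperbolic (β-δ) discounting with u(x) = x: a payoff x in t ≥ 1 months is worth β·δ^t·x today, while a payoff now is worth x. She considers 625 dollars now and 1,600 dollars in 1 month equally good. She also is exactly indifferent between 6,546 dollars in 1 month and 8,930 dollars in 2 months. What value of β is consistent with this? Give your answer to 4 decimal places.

β ≈ 0.5329

The second indifference involves only future payoffs, so β cancels: β·δ^1·6546 = β·δ^2·8930, giving δ = 6546/8930 = 0.73303.
The first indifference: 625 = β·δ·1600, so β = 625/(δ·1600) = 625/(0.73303·1600) ≈ 0.5329.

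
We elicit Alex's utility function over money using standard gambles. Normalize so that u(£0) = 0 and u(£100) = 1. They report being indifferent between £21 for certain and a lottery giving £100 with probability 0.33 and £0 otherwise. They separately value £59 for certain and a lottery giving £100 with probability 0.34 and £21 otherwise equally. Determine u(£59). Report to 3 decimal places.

0.558

First, u(£21) = 0.33·u(£100) + 0.67·u(£0) = 0.33.
The second indifference gives u(£59) = 0.34·u(£100) + 0.66·u(£21) = 0.34·1.00 + 0.66·0.33 = 0.5578.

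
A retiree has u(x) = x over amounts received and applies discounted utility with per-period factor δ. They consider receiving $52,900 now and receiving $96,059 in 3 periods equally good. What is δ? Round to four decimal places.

δ ≈ 0.8197

Equating discounted utilities: u(52900) = δ^3·u(96059) ⇒ δ^3 = u(52900)/u(96059).
With u(x) = x: δ^3 = 52900/96059 = 0.55070.
Hence δ = (0.55070)^(1/3) = 0.819670.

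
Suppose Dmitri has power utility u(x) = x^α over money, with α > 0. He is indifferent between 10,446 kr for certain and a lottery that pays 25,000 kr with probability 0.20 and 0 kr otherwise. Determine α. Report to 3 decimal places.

α ≈ 1.844

Since u(0) = 0, the lottery's EU is 0.20·25000^α.
Equating: 10446^α = 0.20·25000^α, i.e. 0.4178^α = 0.20.
α = ln(0.20) / ln(10446/25000) = -1.609438/-0.872657 ≈ 1.844.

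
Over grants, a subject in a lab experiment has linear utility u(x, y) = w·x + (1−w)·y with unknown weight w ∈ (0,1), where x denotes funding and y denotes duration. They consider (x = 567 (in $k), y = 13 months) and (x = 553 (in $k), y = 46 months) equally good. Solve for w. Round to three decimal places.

Equating utilities: w·567 + (1−w)·13 = w·553 + (1−w)·46.
Collecting terms: w·14 = (1−w)·33.
The marginal rate of substitution is 33/14, so w = 33/(14+33) = 0.702.

w = 0.702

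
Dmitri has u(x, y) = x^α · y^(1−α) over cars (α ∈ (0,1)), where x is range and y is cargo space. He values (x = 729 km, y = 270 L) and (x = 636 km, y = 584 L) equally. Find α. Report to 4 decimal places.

Indifference: 729^α · 270^(1−α) = 636^α · 584^(1−α).
Taking logs: α·ln 729 + (1−α)·ln 270 = α·ln 636 + (1−α)·ln 584, i.e. α·0.1364752 = (1−α)·0.7714790.
With A = 0.1364752 and B = 0.7714790: α·A = (1−α)·B, so α = B/(A+B) = 0.7714790/0.9079542 ≈ 0.8497.

α ≈ 0.8497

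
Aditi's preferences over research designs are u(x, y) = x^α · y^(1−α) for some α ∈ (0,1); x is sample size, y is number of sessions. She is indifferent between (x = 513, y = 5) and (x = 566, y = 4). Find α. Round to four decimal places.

Indifference: 513^α · 5^(1−α) = 566^α · 4^(1−α).
Taking logs: α·ln 513 + (1−α)·ln 5 = α·ln 566 + (1−α)·ln 4, i.e. α·-0.0983182 = (1−α)·-0.2231436.
With A = -0.0983182 and B = -0.2231436: α·A = (1−α)·B, so α = B/(A+B) = -0.2231436/-0.3214618 ≈ 0.6942.

α ≈ 0.6942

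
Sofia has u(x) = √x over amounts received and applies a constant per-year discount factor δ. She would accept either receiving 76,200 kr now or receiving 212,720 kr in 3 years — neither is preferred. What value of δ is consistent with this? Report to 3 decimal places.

δ ≈ 0.843

Equating discounted utilities: u(76200) = δ^3·u(212720) ⇒ δ^3 = u(76200)/u(212720).
With u(x) = √x: δ^3 = √76200/√212720 = √(76200/212720) = 0.59851.
Hence δ = (0.59851)^(1/3) = 0.84274.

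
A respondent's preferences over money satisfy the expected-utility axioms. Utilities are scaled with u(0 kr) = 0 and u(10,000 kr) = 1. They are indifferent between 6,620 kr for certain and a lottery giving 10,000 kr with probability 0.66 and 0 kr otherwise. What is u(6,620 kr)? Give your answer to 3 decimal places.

0.660

The indifference gives u(6,620 kr) = 0.66·u(10,000 kr) + 0.34·u(0 kr) = 0.66·1 + 0.34·0 = 0.66.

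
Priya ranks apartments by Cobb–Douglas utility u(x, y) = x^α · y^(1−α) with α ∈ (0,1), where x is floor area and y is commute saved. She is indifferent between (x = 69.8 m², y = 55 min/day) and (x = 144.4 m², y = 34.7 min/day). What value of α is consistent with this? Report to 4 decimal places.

α ≈ 0.3879

Set the two utilities equal: 69.8^α·55^(1−α) = 144.4^α·34.7^(1−α).
Taking logs: α·ln 69.8 + (1−α)·ln 55 = α·ln 144.4 + (1−α)·ln 34.7, i.e. α·-0.7269532 = (1−α)·-0.4605935.
So α/(1−α) = (-0.4605935)/(-0.7269532) = 0.6335944, and α = 0.6335944/1.6335944 ≈ 0.3879.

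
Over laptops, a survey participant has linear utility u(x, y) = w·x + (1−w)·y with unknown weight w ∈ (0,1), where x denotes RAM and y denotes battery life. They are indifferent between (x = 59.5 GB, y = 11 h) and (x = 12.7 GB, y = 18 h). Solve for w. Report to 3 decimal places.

u(59.5,11) = u(12.7,18) means w·59.5 + (1−w)·11 = w·12.7 + (1−w)·18.
Rearranging, 46.8·w − 7·(1−w) = 0.
Hence w = 7/(46.8+7) = 7/53.8 = 0.130.

w = 0.130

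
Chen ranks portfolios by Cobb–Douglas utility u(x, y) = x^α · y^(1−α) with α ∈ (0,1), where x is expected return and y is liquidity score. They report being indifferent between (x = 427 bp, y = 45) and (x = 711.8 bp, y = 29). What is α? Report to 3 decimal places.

Indifference: 427^α · 45^(1−α) = 711.8^α · 29^(1−α).
Rearrange to (427/711.8)^α = (29/45)^(1−α) and take logs: α·-0.511013 = (1−α)·-0.439367.
With A = -0.511013 and B = -0.439367: α·A = (1−α)·B, so α = B/(A+B) = -0.439367/-0.950380 ≈ 0.462.

α ≈ 0.462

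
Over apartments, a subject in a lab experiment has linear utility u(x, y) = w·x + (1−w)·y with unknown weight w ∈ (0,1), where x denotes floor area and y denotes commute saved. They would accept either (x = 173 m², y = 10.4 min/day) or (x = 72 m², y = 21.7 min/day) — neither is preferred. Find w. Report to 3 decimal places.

w = 0.101

Indifference: w·173 + (1−w)·10.4 = w·72 + (1−w)·21.7.
Rearranging, 101·w − 11.3·(1−w) = 0.
Hence w = 11.3/(101+11.3) = 11.3/112.3 = 0.101.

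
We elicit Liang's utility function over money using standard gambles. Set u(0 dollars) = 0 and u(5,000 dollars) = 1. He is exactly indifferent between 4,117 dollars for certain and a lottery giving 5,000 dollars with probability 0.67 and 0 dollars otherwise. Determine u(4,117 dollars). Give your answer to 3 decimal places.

0.670

The indifference gives u(4,117 dollars) = 0.67·u(5,000 dollars) + 0.33·u(0 dollars) = 0.67·1 + 0.33·0 = 0.67.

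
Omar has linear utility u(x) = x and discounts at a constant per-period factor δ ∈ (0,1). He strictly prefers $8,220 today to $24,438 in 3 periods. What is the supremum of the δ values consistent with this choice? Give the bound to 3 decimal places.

δ < 0.695

The preference means 8220 > δ^3·24438.
Dividing by 24438: δ^3 < 0.33636. Both sides are positive, so the cube root keeps the direction.
δ < 0.33636^(1/3) = 0.695.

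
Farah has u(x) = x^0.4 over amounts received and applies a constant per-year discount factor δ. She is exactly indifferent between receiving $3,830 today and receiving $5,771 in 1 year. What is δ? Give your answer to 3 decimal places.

δ ≈ 0.849

The payoff in 1 year is discounted by δ, so u(3830) = δ·u(5771) and δ = u(3830)/u(5771).
Since u(x) = x^0.4, δ = (3830/5771)^0.4 = 0.66366^0.4 = 0.84875.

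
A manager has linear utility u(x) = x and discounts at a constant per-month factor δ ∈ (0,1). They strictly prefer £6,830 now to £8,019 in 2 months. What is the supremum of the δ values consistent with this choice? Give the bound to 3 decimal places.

δ < 0.923

Comparing present values: 6830 > δ^2·8019.
So δ^2 < 6830/8019 = 0.85173; taking the square root of both positive sides preserves the inequality.
δ < (6830/8019)^(1/2) ≈ 0.923.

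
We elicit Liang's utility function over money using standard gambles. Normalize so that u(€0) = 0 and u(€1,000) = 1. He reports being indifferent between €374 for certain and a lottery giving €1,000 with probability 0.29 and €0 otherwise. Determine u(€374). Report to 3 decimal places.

0.290

The indifference gives u(€374) = 0.29·u(€1,000) + 0.71·u(€0) = 0.29·1 + 0.71·0 = 0.29.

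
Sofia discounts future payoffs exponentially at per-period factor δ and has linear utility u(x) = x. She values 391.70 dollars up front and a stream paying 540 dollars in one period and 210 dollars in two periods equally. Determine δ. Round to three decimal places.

δ ≈ 0.590

The stream is worth 540δ + 210δ² today, so 540δ + 210δ² = 391.70.
That is, 210δ² + 540δ − 391.70 = 0, a quadratic in δ.
δ = (−540 + √(540² + 4·210·391.70)) / (2·210) = (−540 + √620628.00) / 420 ≈ 0.590.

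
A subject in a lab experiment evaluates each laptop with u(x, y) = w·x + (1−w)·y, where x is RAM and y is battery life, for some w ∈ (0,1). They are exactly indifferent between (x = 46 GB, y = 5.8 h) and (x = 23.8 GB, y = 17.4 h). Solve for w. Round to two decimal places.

w = 0.34

u(46,5.8) = u(23.8,17.4) means w·46 + (1−w)·5.8 = w·23.8 + (1−w)·17.4.
Collecting terms: w·22.2 = (1−w)·11.6.
Hence w = 11.6/(22.2+11.6) = 11.6/33.8 = 0.34.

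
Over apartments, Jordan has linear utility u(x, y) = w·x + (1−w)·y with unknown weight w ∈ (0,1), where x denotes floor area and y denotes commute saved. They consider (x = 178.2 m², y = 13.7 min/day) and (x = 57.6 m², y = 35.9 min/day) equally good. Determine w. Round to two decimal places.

w = 0.16

Indifference: w·178.2 + (1−w)·13.7 = w·57.6 + (1−w)·35.9.
Rearranging, 120.6·w − 22.2·(1−w) = 0.
Hence w = 22.2/(120.6+22.2) = 22.2/142.8 = 0.16.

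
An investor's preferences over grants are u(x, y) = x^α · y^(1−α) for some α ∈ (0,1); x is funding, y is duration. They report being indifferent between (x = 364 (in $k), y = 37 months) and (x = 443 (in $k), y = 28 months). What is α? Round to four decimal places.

The Cobb–Douglas utilities coincide, so 364^α·37^(1−α) = 443^α·28^(1−α).
(364/443)^α = (28/37)^(1−α); take logs: α·ln(364/443) = (1−α)·ln(28/37), i.e. α·-0.1964159 = (1−α)·-0.2787134.
With A = -0.1964159 and B = -0.2787134: α·A = (1−α)·B, so α = B/(A+B) = -0.2787134/-0.4751293 ≈ 0.5866.

α ≈ 0.5866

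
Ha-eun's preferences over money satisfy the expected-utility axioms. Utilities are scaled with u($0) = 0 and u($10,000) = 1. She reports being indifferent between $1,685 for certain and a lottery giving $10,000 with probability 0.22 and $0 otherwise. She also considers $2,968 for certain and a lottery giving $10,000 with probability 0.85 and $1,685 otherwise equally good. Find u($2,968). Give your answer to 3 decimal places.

0.883

First, u($1,685) = 0.22·u($10,000) + 0.78·u($0) = 0.22.
The second indifference gives u($2,968) = 0.85·u($10,000) + 0.15·u($1,685) = 0.85·1.00 + 0.15·0.22 = 0.8830.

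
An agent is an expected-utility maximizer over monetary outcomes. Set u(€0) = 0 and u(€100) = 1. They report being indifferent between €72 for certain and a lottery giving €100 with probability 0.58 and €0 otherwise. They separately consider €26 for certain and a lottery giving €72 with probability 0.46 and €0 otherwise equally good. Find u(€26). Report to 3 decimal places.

0.267

From the first indifference, u(€72) = 0.58·u(€100) + 0.42·u(€0) = 0.58·1 + 0.42·0 = 0.58.
Chaining: u(€26) = 0.46·0.58 + 0.54·0.00 = 0.2668.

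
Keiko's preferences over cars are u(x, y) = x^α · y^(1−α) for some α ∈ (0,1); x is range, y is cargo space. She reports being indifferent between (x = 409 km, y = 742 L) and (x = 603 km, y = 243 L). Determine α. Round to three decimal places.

α ≈ 0.742

The Cobb–Douglas utilities coincide, so 409^α·742^(1−α) = 603^α·243^(1−α).
Taking logs: α·ln 409 + (1−α)·ln 742 = α·ln 603 + (1−α)·ln 243, i.e. α·-0.388202 = (1−α)·-1.116288.
So α/(1−α) = (-1.116288)/(-0.388202) = 2.875534, and α = 2.875534/3.875534 ≈ 0.742.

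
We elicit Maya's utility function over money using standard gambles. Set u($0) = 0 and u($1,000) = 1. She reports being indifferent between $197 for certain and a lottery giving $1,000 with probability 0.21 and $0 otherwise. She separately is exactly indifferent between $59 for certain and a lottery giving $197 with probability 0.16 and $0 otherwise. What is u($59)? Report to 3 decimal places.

The first gamble pins u($197): it must equal 0.21·1 + 0.79·0 = 0.21.
The second indifference gives u($59) = 0.16·u($197) + 0.84·u($0) = 0.16·0.21 + 0.84·0.00 = 0.0336.

0.034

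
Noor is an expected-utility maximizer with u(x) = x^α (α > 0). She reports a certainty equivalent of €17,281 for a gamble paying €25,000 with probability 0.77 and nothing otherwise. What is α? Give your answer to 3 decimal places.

α ≈ 0.708

The lottery's expected utility is 0.77·u(25000) + 0.23·u(0) = 0.77·25000^α (since u(0) = 0 for α > 0).
Equating: 17281^α = 0.77·25000^α, i.e. 0.6912^α = 0.77.
Take logs: α = ln 0.77 / ln(17281/25000) ≈ 0.70779.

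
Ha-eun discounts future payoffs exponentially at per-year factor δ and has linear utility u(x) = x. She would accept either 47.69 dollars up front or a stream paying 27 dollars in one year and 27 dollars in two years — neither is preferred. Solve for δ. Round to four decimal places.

The stream is worth 27δ + 27δ² today, so 27δ + 27δ² = 47.69.
Rearranged: 27δ² + 27δ − 47.69 = 0.
By the quadratic formula (taking the positive root), δ = (−27 + √5879.52) / 54 ≈ 0.9200.

δ ≈ 0.9200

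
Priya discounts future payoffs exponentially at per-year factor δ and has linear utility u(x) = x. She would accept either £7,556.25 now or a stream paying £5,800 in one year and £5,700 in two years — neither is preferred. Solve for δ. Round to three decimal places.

Present value of the stream is 5800·δ + 5700·δ². Indifference gives 5800δ + 5700δ² = 7556.25.
That is, 5700δ² + 5800δ − 7556.25 = 0, a quadratic in δ.
δ = (−5800 + √(5800² + 4·5700·7556.25)) / (2·5700) = (−5800 + √205922500.00) / 11400 ≈ 0.750.

δ ≈ 0.750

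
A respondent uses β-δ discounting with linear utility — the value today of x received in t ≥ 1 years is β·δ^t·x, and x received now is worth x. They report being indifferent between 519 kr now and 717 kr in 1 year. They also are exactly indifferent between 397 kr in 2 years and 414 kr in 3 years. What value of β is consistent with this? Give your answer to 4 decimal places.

From the later pair, β·δ^2·397 = β·δ^3·414; dividing through, δ = 397/414 = 0.95894.
Now use the now-vs-future pair: 519 = β·δ·717 gives β = 519/(0.95894·717) ≈ 0.7548.

β ≈ 0.7548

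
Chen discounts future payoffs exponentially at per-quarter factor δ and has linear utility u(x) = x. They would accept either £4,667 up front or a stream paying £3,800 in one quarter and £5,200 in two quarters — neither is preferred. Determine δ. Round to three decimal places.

δ ≈ 0.650

Present value of the stream is 3800·δ + 5200·δ². Indifference gives 3800δ + 5200δ² = 4667.
That is, 5200δ² + 3800δ − 4667 = 0, a quadratic in δ.
The positive root is δ = [−3800 + √(3800² + 4·5200·4667)] / (2·5200) = (−3800 + 10560.000)/10400 ≈ 0.650.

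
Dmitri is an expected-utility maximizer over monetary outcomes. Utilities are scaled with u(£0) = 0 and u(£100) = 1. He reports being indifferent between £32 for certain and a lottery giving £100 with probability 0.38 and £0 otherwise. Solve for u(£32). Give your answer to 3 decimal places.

0.380

By the standard-gamble method, u(£32) is just the indifference probability on the best outcome: 0.38.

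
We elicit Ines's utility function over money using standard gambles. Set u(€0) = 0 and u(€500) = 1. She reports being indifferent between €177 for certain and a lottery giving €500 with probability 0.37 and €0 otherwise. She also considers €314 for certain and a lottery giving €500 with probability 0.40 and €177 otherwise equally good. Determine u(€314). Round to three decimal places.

The first gamble pins u(€177): it must equal 0.37·1 + 0.63·0 = 0.37.
The second indifference gives u(€314) = 0.40·u(€500) + 0.60·u(€177) = 0.40·1.00 + 0.60·0.37 = 0.6220.

0.622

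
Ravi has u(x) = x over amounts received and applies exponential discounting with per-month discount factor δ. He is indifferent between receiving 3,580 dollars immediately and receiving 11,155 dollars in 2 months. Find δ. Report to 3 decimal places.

δ ≈ 0.567

Equating discounted utilities: u(3580) = δ^2·u(11155) ⇒ δ^2 = u(3580)/u(11155).
With u(x) = x: δ^2 = 3580/11155 = 0.32093.
So δ = 0.32093^(1/2) ≈ 0.567.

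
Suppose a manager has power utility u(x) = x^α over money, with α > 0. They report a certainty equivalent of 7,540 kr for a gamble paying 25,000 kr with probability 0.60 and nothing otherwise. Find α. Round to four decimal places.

Since u(0) = 0, the lottery's EU is 0.60·25000^α.
Equating: 7540^α = 0.60·25000^α, i.e. 0.3016^α = 0.60.
α = ln(0.60) / ln(7540/25000) = -0.5108256/-1.1986536 ≈ 0.4262.

α ≈ 0.4262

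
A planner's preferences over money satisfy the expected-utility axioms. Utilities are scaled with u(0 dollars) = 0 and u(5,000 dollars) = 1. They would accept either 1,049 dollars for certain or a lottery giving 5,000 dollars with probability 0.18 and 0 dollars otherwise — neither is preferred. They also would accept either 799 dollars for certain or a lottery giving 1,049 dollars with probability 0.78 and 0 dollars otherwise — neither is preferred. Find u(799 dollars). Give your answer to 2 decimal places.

From the first indifference, u(1,049 dollars) = 0.18·u(5,000 dollars) + 0.82·u(0 dollars) = 0.18·1 + 0.82·0 = 0.18.
Then u(799 dollars) = 0.78·u(1,049 dollars) + 0.22·u(0 dollars) = 0.78·0.18 + 0.22·0.00 = 0.1404.

0.14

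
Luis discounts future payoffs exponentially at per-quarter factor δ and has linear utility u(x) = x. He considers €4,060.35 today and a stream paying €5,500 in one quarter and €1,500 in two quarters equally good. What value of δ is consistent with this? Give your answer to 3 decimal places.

δ ≈ 0.630

Equating present values: 4060.35 = 5500δ + 1500δ².
So 1500δ² + 5500δ − 4060.35 = 0.
The positive root is δ = [−5500 + √(5500² + 4·1500·4060.35)] / (2·1500) = (−5500 + 7390.000)/3000 ≈ 0.630.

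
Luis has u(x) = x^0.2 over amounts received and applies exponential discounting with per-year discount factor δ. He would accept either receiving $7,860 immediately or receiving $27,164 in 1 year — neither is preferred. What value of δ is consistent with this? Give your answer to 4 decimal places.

δ ≈ 0.7803

Equating discounted utilities: u(7860) = δ·u(27164) ⇒ δ = u(7860)/u(27164).
Since u(x) = x^0.2, δ = (7860/27164)^0.2 = 0.28935^0.2 = 0.78034.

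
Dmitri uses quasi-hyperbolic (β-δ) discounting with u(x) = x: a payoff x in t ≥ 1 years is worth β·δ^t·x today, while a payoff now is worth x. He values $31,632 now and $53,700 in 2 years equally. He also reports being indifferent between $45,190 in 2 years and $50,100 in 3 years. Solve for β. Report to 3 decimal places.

β ≈ 0.724

The second indifference involves only future payoffs, so β cancels: β·δ^2·45190 = β·δ^3·50100, giving δ = 45190/50100 = 0.90200.
Now use the now-vs-future pair: 31632 = β·δ^2·53700 gives β = 31632/(0.81360·53700) ≈ 0.724.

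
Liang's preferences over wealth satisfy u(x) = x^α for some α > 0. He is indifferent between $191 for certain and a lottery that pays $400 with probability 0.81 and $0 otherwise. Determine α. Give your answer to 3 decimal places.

α ≈ 0.285

Since u(0) = 0, the lottery's EU is 0.81·400^α.
Setting u(191) equal to that: 191^α = 0.81·400^α ⇒ (191/400)^α = 0.81.
Take logs: α = ln 0.81 / ln(191/400) ≈ 0.28507.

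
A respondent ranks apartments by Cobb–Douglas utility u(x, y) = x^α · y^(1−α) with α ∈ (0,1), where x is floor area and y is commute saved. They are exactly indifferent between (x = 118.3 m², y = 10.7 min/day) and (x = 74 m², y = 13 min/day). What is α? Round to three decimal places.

α ≈ 0.293

Set the two utilities equal: 118.3^α·10.7^(1−α) = 74^α·13^(1−α).
Taking logs: α·ln 118.3 + (1−α)·ln 10.7 = α·ln 74 + (1−α)·ln 13, i.e. α·0.469159 = (1−α)·0.194706.
So α/(1−α) = (0.194706)/(0.469159) = 0.415011, and α = 0.415011/1.415011 ≈ 0.293.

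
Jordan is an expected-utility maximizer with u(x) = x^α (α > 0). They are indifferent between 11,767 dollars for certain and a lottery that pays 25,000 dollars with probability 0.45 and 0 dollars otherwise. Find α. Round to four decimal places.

α ≈ 1.0596

Since u(0) = 0, the lottery's EU is 0.45·25000^α.
Indifference: 11767^α = 0.45·25000^α, so (11767/25000)^α = 0.45.
Taking logs: α·ln(11767/25000) = ln(0.45), so α = -0.7985077 / -0.7535768 ≈ 1.0596.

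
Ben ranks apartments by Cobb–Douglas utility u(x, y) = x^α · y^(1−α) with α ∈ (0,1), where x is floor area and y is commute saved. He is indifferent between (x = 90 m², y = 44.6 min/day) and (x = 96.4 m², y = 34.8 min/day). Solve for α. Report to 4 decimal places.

α ≈ 0.7832

The Cobb–Douglas utilities coincide, so 90^α·44.6^(1−α) = 96.4^α·34.8^(1−α).
Taking logs: α·ln 90 + (1−α)·ln 44.6 = α·ln 96.4 + (1−α)·ln 34.8, i.e. α·-0.0686965 = (1−α)·-0.2481165.
So α/(1−α) = (-0.2481165)/(-0.0686965) = 3.6117779, and α = 3.6117779/4.6117779 ≈ 0.7832.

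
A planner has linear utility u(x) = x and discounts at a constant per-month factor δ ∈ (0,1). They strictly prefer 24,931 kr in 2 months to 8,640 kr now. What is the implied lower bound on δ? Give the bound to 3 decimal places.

The preference means 8640 < δ^2·24931.
So δ^2 > 8640/24931 = 0.34656; taking the square root of both positive sides preserves the inequality.
δ > 0.34656^(1/2) = 0.589.

δ > 0.589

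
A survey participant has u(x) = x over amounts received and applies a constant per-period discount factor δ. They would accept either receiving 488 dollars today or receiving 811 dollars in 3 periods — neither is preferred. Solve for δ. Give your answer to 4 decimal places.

Equating discounted utilities: u(488) = δ^3·u(811) ⇒ δ^3 = u(488)/u(811).
With u(x) = x: δ^3 = 488/811 = 0.60173.
Taking the cube root: δ = 0.60173^(1/3) ≈ 0.8442.

δ ≈ 0.8442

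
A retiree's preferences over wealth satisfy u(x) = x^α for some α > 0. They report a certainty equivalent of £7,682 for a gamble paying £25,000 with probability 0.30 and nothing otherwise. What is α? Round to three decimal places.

EU(lottery) = 0.30·25000^α + 0.70·0 = 0.30·25000^α.
Indifference: 7682^α = 0.30·25000^α, so (7682/25000)^α = 0.30.
Taking logs: α·ln(7682/25000) = ln(0.30), so α = -1.203973 / -1.179996 ≈ 1.020.

α ≈ 1.020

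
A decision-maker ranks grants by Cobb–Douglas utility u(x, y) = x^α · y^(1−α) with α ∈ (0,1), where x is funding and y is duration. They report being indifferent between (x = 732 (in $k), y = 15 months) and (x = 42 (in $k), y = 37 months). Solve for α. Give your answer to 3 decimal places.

α ≈ 0.240

The Cobb–Douglas utilities coincide, so 732^α·15^(1−α) = 42^α·37^(1−α).
Taking logs: α·ln 732 + (1−α)·ln 15 = α·ln 42 + (1−α)·ln 37, i.e. α·2.858111 = (1−α)·0.902868.
So α/(1−α) = (0.902868)/(2.858111) = 0.315897, and α = 0.315897/1.315897 ≈ 0.240.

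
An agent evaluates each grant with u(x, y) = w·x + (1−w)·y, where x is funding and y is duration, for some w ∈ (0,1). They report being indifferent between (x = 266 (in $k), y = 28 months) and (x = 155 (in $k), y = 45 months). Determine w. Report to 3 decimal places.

w = 0.133

Equating utilities: w·266 + (1−w)·28 = w·155 + (1−w)·45.
w·(266−155) = (1−w)·(45−28), i.e. w·111 = (1−w)·17.
The marginal rate of substitution is 17/111, so w = 17/(111+17) = 0.133.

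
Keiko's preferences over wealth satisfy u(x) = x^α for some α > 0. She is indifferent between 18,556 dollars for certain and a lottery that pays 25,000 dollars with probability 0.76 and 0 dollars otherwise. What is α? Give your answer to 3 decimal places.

The lottery's expected utility is 0.76·u(25000) + 0.24·u(0) = 0.76·25000^α (since u(0) = 0 for α > 0).
Indifference: 18556^α = 0.76·25000^α, so (18556/25000)^α = 0.76.
Taking logs: α·ln(18556/25000) = ln(0.76), so α = -0.274437 / -0.298083 ≈ 0.921.

α ≈ 0.921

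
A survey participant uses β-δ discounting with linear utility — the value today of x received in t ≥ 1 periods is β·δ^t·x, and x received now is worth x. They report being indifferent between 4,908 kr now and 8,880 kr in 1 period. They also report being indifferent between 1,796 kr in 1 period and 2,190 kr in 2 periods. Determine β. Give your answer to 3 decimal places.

Both payoffs in the second observation are in the future, so β drops out: δ^1·1796 = δ^2·2190 ⇒ δ = 1796/2190 = 0.82009.
Now use the now-vs-future pair: 4908 = β·δ·8880 gives β = 4908/(0.82009·8880) ≈ 0.674.

β ≈ 0.674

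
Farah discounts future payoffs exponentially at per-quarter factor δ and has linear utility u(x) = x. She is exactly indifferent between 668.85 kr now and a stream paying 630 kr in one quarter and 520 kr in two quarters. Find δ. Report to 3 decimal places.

The stream is worth 630δ + 520δ² today, so 630δ + 520δ² = 668.85.
So 520δ² + 630δ − 668.85 = 0.
By the quadratic formula (taking the positive root), δ = (−630 + √1788108.00) / 1040 ≈ 0.680.

δ ≈ 0.680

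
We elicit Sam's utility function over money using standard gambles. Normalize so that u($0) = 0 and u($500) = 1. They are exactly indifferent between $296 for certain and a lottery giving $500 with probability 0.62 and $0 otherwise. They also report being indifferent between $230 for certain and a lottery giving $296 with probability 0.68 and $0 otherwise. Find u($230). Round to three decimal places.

0.422

First, u($296) = 0.62·u($500) + 0.38·u($0) = 0.62.
The second indifference gives u($230) = 0.68·u($296) + 0.32·u($0) = 0.68·0.62 + 0.32·0.00 = 0.4216.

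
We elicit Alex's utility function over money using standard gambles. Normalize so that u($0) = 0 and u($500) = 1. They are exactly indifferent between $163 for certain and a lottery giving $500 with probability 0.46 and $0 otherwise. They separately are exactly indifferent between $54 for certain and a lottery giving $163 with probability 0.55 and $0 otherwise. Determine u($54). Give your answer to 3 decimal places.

0.253

The first gamble pins u($163): it must equal 0.46·1 + 0.54·0 = 0.46.
The second indifference gives u($54) = 0.55·u($163) + 0.45·u($0) = 0.55·0.46 + 0.45·0.00 = 0.2530.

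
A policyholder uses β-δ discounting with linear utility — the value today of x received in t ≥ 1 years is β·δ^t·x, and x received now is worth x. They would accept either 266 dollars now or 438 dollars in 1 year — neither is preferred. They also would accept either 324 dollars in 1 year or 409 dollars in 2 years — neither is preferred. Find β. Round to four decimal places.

From the later pair, β·δ^1·324 = β·δ^2·409; dividing through, δ = 324/409 = 0.79218.
The first indifference: 266 = β·δ·438, so β = 266/(δ·438) = 266/(0.79218·438) ≈ 0.7666.

β ≈ 0.7666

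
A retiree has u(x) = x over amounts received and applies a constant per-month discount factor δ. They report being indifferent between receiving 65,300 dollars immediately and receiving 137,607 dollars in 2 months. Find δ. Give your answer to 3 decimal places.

The payoff in 2 months is discounted by δ^2, so u(65300) = δ^2·u(137607) and δ^2 = u(65300)/u(137607).
With u(x) = x: δ^2 = 65300/137607 = 0.47454.
Hence δ = (0.47454)^(1/2) = 0.68887.

δ ≈ 0.689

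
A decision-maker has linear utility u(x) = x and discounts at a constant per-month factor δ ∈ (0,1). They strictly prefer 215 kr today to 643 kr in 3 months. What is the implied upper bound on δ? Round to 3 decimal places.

δ < 0.694

Comparing present values: 215 > δ^3·643.
Hence δ^3 < 215/643 = 0.33437, and x ↦ x^(1/3) is increasing on (0,∞).
δ < 0.33437^(1/3) = 0.694.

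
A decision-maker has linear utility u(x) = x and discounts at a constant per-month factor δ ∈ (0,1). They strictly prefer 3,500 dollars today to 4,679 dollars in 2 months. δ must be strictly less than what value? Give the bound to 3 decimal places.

Under u(x) = x this choice says 3500 > δ^2·4679.
So δ^2 < 3500/4679 = 0.74802; taking the square root of both positive sides preserves the inequality.
δ < 0.74802^(1/2) = 0.865.

δ < 0.865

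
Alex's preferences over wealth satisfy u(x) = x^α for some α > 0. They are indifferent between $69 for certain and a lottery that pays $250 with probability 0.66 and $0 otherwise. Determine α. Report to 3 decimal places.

EU(lottery) = 0.66·250^α + 0.34·0 = 0.66·250^α.
Setting u(69) equal to that: 69^α = 0.66·250^α ⇒ (69/250)^α = 0.66.
Take logs: α = ln 0.66 / ln(69/250) ≈ 0.32277.

α ≈ 0.323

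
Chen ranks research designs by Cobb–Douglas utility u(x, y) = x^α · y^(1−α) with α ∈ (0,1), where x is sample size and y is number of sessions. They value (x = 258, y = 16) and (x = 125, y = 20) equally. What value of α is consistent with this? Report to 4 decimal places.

Set the two utilities equal: 258^α·16^(1−α) = 125^α·20^(1−α).
Taking logs: α·ln 258 + (1−α)·ln 16 = α·ln 125 + (1−α)·ln 20, i.e. α·0.7246458 = (1−α)·0.2231436.
Thus α·(0.9477894) = 0.2231436, so α = 0.2231436/0.9477894 ≈ 0.2354.

α ≈ 0.2354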